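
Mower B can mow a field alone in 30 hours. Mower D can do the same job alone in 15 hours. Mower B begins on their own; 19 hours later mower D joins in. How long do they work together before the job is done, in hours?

11/3 hours

In the first 19 hours mower B alone does 19/30 of the job, leaving 11/30.
Once everyone is working, combined rate: 1/30 + 1/15 = (1 + 2)/30 = 3/30 = 1/10 per hour.
Remaining 11/30 at 1/10 per hour takes 11/3 hours.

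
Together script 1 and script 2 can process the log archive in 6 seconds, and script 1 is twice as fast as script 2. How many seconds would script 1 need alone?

9 seconds

Let script 2's rate be r; then script 1's rate is 2r, so together (2 + 1)r = 3r = 1/6.
Thus r = 1/18 per second.
Script 2 alone: 18 seconds; script 1 alone: 9 seconds.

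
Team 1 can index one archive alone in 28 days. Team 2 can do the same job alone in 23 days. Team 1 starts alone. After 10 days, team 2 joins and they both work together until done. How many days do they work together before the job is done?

138/17 days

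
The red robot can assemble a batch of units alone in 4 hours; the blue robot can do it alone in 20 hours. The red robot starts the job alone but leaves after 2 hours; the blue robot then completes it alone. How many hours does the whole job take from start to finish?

12 hours

In 2 hours the red robot does 2/4 = 1/2 of the job, leaving 1/2.
The blue robot works at 1/20 per hour, so finishing takes 1/2 ÷ 1/20 = 10 hours.
Total time = 2 + 10 = 12 hours.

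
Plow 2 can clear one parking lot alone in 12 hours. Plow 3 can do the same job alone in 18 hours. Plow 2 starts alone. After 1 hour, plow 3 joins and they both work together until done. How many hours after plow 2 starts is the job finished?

38/5 hours

In the first 1 hour plow 2 alone does 1/12 of the job, leaving 11/12.
Once everyone is working, combined rate: 1/12 + 1/18 = (3 + 2)/36 = 5/36 per hour.
Remaining 11/12 at 5/36 per hour takes 33/5 hours.
Total from the start = 1 + 33/5 = 38/5 hours.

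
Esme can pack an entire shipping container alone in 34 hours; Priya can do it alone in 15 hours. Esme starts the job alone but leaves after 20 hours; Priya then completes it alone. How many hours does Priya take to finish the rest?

105/17 hours

In 20 hours Esme does 20/34 = 10/17 of the job, leaving 7/17.
Priya works at 1/15 per hour, so finishing takes 7/17 ÷ 1/15 = 105/17 hours.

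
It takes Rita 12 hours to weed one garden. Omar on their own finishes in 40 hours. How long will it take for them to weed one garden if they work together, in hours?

120/13 hours

Combined rate: 1/12 + 1/40 = (10 + 3)/120 = 13/120 per hour.
Time = 1 ÷ (13/120) = 120/13 hours.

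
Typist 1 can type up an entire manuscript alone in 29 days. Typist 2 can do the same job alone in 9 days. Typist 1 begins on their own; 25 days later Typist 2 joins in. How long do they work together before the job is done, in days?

In the first 25 days Typist 1 alone does 25/29 of the job, leaving 4/29.
Once everyone is working, combined rate: 1/29 + 1/9 = (9 + 29)/261 = 38/261 per day.
Remaining 4/29 at 38/261 per day takes 18/19 days.

18/19 days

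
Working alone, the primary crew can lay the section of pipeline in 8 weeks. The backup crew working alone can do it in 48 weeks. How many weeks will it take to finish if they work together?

48/7 weeks

Combined rate: 1/8 + 1/48 = (6 + 1)/48 = 7/48 per week.
Time = 1 ÷ (7/48) = 48/7 weeks.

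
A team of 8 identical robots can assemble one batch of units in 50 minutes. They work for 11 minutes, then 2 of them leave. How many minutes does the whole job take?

63 minutes

One robot does 1/400 of the job per minute.
After 11 minutes with 8 robots, 11/50 is done (39/50 left).
With 6 robots the rate is 6/400 = 3/200, so the rest takes 39/50 ÷ 3/200 = 52 minutes.
Total = 11 + 52 = 63 minutes.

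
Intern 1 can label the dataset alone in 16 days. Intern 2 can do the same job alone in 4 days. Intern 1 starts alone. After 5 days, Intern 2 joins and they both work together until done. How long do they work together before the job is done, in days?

In the first 5 days Intern 1 alone does 5/16 of the job, leaving 11/16.
Once everyone is working, combined rate: 1/16 + 1/4 = (1 + 4)/16 = 5/16 per day.
Remaining 11/16 at 5/16 per day takes 11/5 days.

11/5 days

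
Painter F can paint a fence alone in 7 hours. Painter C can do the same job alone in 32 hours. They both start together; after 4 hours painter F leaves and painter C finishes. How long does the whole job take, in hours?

In the first 4 hours the combined rate is 39/224, so 39/56 of the job is done, leaving 17/56.
After painter F leaves the rate is 1/32 per hour; the remaining 17/56 takes 68/7 hours.
Total = 4 + 68/7 = 96/7 hours.

96/7 hours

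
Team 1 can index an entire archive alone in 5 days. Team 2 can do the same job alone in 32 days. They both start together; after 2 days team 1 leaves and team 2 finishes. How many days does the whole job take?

96/5 days

In the first 2 days the combined rate is 37/160, so 37/80 of the job is done, leaving 43/80.
After team 1 leaves the rate is 1/32 per day; the remaining 43/80 takes 86/5 days.
Total = 2 + 86/5 = 96/5 days.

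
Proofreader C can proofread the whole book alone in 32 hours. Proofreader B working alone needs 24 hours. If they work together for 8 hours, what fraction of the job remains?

Combined rate: 1/32 + 1/24 = (3 + 4)/96 = 7/96 per hour.
In 8 hours they complete 8·7/96 = 7/12 of the job.
So 5/12 remains.

5/12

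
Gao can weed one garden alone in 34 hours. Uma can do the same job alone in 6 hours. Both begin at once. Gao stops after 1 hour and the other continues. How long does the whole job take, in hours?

In the first 1 hour the combined rate is 10/51, so 10/51 of the job is done, leaving 41/51.
After Gao leaves the rate is 1/6 per hour; the remaining 41/51 takes 82/17 hours.
Total = 1 + 82/17 = 99/17 hours.

99/17 hours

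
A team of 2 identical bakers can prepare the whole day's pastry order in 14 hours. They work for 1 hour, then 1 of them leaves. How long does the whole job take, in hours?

27 hours

One baker does 1/28 of the job per hour.
After 1 hour with 2 bakers, 1/14 is done (13/14 left).
With 1 baker the rate is 1/28, so the rest takes 13/14 ÷ 1/28 = 26 hours.
Total = 1 + 26 = 27 hours.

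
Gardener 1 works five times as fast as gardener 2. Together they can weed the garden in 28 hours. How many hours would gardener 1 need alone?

168/5 hours

Let gardener 2's rate be r; then gardener 1's rate is 5r, so together (5 + 1)r = 6r = 1/28.
Thus r = 1/168 per hour.
Gardener 2 alone: 168 hours; gardener 1 alone: 168/5 hours.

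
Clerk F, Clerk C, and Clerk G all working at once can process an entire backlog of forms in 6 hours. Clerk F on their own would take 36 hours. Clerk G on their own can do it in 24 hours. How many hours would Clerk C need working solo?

72/7 hours

Combined rate is 1/6 per hour.
Known contribution: 1/36 + 1/24 = (2 + 3)/72 = 5/72 per hour.
So Clerk C's rate is 1/6 − 5/72 = 7/72, meaning 72/7 hours alone.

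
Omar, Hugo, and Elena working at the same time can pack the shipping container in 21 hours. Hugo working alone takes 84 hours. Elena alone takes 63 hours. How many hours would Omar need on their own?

252/5 hours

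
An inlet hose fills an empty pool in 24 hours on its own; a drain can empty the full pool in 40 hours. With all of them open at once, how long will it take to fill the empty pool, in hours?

Net rate = 1/24 − 1/40 = (5 − 3)/120 = 2/120 = 1/60 per hour.
Filling time = 1 ÷ (1/60) = 60 hours.

60 hours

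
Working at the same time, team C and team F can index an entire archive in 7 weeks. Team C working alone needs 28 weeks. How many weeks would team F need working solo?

Combined rate is 1/7 per week.
Known contribution: 1/28 per week.
So team F's rate is 1/7 − 1/28 = 3/28, meaning 28/3 weeks alone.

28/3 weeks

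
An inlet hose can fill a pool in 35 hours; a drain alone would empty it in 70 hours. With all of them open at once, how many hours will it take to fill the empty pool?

70 hours

Net rate = 1/35 − 1/70 = (2 − 1)/70 = 1/70 per hour.
Filling time = 1 ÷ (1/70) = 70 hours.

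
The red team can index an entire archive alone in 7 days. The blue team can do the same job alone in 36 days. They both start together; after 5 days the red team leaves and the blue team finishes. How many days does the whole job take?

In the first 5 days the combined rate is 43/252, so 215/252 of the job is done, leaving 37/252.
After the red team leaves the rate is 1/36 per day; the remaining 37/252 takes 37/7 days.
Total = 5 + 37/7 = 72/7 days.

72/7 days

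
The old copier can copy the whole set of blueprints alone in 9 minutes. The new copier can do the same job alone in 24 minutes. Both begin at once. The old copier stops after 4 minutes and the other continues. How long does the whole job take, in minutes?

40/3 minutes

In the first 4 minutes the combined rate is 11/72, so 11/18 of the job is done, leaving 7/18.
After the old copier leaves the rate is 1/24 per minute; the remaining 7/18 takes 28/3 minutes.
Total = 4 + 28/3 = 40/3 minutes.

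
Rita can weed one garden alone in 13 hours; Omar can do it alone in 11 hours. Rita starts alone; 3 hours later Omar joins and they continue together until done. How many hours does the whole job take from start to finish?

91/12 hours

In 3 hours Rita does 3/13 of the job, leaving 10/13.
Rita and Omar together work at 24/143 per hour, so finishing takes 10/13 ÷ 24/143 = 55/12 hours.
Total time = 3 + 55/12 = 91/12 hours.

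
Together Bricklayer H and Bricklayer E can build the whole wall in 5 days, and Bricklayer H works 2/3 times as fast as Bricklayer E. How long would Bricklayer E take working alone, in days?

25/3 days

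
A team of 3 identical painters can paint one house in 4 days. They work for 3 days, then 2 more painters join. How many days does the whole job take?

18/5 days

One painter does 1/12 of the job per day.
After 3 days with 3 painters, 3/4 is done (1/4 left).
With 5 painters the rate is 5/12, so the rest takes 1/4 ÷ 5/12 = 3/5 days.
Total = 3 + 3/5 = 18/5 days.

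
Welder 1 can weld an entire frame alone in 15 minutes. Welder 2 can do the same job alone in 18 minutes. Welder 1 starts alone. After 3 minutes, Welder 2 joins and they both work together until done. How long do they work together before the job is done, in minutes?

In the first 3 minutes Welder 1 alone does 3/15 = 1/5 of the job, leaving 4/5.
Once everyone is working, combined rate: 1/15 + 1/18 = (6 + 5)/90 = 11/90 per minute.
Remaining 4/5 at 11/90 per minute takes 72/11 minutes.

72/11 minutes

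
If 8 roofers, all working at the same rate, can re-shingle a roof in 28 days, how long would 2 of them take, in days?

112 days

Total work is 8·28 = 224 roofer-days.
With 2 roofers: 224/2 = 112 days.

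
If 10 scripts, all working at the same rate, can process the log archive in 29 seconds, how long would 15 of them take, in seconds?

Total work is 10·29 = 290 script-seconds.
With 15 scripts: 290/15 = 58/3 seconds.

58/3 seconds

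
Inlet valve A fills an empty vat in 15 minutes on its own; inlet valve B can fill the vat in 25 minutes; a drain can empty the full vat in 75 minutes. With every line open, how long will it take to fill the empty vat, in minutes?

Net rate = 1/15 + 1/25 − 1/75 = (5 + 3 − 1)/75 = 7/75 per minute.
Filling time = 1 ÷ (7/75) = 75/7 minutes.

75/7 minutes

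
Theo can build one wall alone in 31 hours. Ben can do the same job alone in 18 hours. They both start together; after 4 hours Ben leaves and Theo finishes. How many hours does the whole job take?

217/9 hours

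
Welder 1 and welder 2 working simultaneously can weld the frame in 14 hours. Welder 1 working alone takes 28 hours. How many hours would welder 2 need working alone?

28 hours

Combined rate is 1/14 per hour.
Known contribution: 1/28 per hour.
So welder 2's rate is 1/14 − 1/28 = 1/28, meaning 28 hours alone.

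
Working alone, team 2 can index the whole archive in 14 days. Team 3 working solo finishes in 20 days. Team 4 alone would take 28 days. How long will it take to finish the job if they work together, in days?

Combined rate: 1/14 + 1/20 + 1/28 = (10 + 7 + 5)/140 = 22/140 = 11/70 per day.
Time = 1 ÷ (11/70) = 70/11 days.

70/11 days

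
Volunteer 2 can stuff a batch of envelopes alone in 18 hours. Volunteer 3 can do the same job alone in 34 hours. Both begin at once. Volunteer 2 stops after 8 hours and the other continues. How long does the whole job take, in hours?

170/9 hours

In the first 8 hours the combined rate is 13/153, so 104/153 of the job is done, leaving 49/153.
After Volunteer 2 leaves the rate is 1/34 per hour; the remaining 49/153 takes 98/9 hours.
Total = 8 + 98/9 = 170/9 hours.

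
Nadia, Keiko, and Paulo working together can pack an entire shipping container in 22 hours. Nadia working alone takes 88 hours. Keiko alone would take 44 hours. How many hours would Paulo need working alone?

Combined rate is 1/22 per hour.
Known contribution: 1/88 + 1/44 = (1 + 2)/88 = 3/88 per hour.
So Paulo's rate is 1/22 − 3/88 = 1/88, meaning 88 hours alone.

88 hours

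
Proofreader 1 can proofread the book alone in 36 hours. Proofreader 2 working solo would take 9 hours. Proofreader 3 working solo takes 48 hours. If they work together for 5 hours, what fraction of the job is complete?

Combined rate: 1/36 + 1/9 + 1/48 = (4 + 16 + 3)/144 = 23/144 per hour.
In 5 hours they complete 5·23/144 = 115/144 of the job.

115/144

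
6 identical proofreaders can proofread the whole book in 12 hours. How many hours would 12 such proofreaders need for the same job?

6 hours

Total work is 6·12 = 72 proofreader-hours.
With 12 proofreaders: 72/12 = 6 hours.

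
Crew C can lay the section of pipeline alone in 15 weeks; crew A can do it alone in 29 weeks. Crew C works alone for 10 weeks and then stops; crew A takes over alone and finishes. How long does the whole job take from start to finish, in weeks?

In 10 weeks crew C does 10/15 = 2/3 of the job, leaving 1/3.
Crew A works at 1/29 per week, so finishing takes 1/3 ÷ 1/29 = 29/3 weeks.
Total time = 10 + 29/3 = 59/3 weeks.

59/3 weeks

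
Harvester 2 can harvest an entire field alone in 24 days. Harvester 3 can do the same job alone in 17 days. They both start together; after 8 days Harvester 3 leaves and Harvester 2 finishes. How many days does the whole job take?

In the first 8 days the combined rate is 41/408, so 41/51 of the job is done, leaving 10/51.
After Harvester 3 leaves the rate is 1/24 per day; the remaining 10/51 takes 80/17 days.
Total = 8 + 80/17 = 216/17 days.

216/17 days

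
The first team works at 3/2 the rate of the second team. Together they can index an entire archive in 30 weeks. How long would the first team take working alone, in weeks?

50 weeks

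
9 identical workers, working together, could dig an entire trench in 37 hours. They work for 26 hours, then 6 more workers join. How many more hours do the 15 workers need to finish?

33/5 hours

One worker does 1/333 of the job per hour.
After 26 hours with 9 workers, 26/37 is done (11/37 left).
With 15 workers the rate is 15/333 = 5/111, so the rest takes 11/37 ÷ 5/111 = 33/5 hours.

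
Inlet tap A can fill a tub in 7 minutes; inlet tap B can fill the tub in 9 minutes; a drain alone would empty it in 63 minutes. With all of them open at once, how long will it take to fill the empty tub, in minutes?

Net rate = 1/7 + 1/9 − 1/63 = (9 + 7 − 1)/63 = 15/63 = 5/21 per minute.
Filling time = 1 ÷ (5/21) = 21/5 minutes.

21/5 minutes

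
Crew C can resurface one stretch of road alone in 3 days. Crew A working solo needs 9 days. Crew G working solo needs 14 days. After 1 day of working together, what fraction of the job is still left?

Combined rate: 1/3 + 1/9 + 1/14 = (42 + 14 + 9)/126 = 65/126 per day.
In 1 day they complete 1·65/126 = 65/126 of the job.
So 61/126 remains.

61/126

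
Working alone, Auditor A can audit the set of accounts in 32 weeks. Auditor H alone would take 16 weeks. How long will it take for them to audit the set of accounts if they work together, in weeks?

32/3 weeks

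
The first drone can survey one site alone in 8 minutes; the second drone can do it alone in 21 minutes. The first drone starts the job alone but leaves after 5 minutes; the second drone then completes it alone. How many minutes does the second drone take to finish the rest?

63/8 minutes

In 5 minutes the first drone does 5/8 of the job, leaving 3/8.
The second drone works at 1/21 per minute, so finishing takes 3/8 ÷ 1/21 = 63/8 minutes.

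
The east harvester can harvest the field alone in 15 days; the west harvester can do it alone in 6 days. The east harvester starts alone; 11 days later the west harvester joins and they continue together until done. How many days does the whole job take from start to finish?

85/7 days

In 11 days the east harvester does 11/15 of the job, leaving 4/15.
The east harvester and the west harvester together work at 7/30 per day, so finishing takes 4/15 ÷ 7/30 = 8/7 days.
Total time = 11 + 8/7 = 85/7 days.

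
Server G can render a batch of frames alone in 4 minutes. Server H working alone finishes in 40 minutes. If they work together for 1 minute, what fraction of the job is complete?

Combined rate: 1/4 + 1/40 = (10 + 1)/40 = 11/40 per minute.
In 1 minute they complete 1·11/40 = 11/40 of the job.

11/40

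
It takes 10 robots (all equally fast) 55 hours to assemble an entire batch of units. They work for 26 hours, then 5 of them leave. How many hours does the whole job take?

84 hours

One robot does 1/550 of the job per hour.
After 26 hours with 10 robots, 26/55 is done (29/55 left).
With 5 robots the rate is 5/550 = 1/110, so the rest takes 29/55 ÷ 1/110 = 58 hours.
Total = 26 + 58 = 84 hours.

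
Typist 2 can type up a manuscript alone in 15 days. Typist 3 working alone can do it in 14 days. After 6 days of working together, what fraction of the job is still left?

6/35

Combined rate: 1/15 + 1/14 = (14 + 15)/210 = 29/210 per day.
In 6 days they complete 6·29/210 = 29/35 of the job.
So 6/35 remains.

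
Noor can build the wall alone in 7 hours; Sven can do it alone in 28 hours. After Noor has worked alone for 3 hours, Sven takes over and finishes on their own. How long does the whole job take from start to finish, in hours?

In 3 hours Noor does 3/7 of the job, leaving 4/7.
Sven works at 1/28 per hour, so finishing takes 4/7 ÷ 1/28 = 16 hours.
Total time = 3 + 16 = 19 hours.

19 hours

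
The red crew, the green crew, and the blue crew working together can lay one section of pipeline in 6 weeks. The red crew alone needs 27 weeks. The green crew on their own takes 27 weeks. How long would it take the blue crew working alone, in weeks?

54/5 weeks

Combined rate is 1/6 per week.
Known contribution: 1/27 + 1/27 = (1 + 1)/27 = 2/27 per week.
So the blue crew's rate is 1/6 − 2/27 = 5/54, meaning 54/5 weeks alone.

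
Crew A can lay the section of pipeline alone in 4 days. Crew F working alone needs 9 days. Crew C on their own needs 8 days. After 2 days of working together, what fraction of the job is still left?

Combined rate: 1/4 + 1/9 + 1/8 = (18 + 8 + 9)/72 = 35/72 per day.
In 2 days they complete 2·35/72 = 35/36 of the job.
So 1/36 remains.

1/36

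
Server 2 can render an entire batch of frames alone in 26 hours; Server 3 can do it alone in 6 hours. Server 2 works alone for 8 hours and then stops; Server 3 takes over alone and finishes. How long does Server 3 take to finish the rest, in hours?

54/13 hours

In 8 hours Server 2 does 8/26 = 4/13 of the job, leaving 9/13.
Server 3 works at 1/6 per hour, so finishing takes 9/13 ÷ 1/6 = 54/13 hours.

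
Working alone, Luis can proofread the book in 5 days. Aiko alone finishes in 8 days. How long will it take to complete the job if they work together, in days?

With two workers the combined time is the product over the sum: 5·8/(5+8) = 40/13 days.

40/13 days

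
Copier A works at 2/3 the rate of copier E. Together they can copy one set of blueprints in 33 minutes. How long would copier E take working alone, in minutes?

55 minutes

Let copier E's rate be r; then copier A's rate is (2/3)r, so together (2/3 + 1)r = (5/3)r = 1/33.
Thus r = 1/55 per minute.
Copier E alone: 55 minutes; copier A alone: 165/2 minutes.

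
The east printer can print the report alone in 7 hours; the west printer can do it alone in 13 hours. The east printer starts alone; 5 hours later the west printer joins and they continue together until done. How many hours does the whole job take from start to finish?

In 5 hours the east printer does 5/7 of the job, leaving 2/7.
The east printer and the west printer together work at 20/91 per hour, so finishing takes 2/7 ÷ 20/91 = 13/10 hours.
Total time = 5 + 13/10 = 63/10 hours.

63/10 hours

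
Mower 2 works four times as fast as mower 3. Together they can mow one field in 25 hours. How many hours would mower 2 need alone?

Let mower 3's rate be r; then mower 2's rate is 4r, so together (4 + 1)r = 5r = 1/25.
Thus r = 1/125 per hour.
Mower 3 alone: 125 hours; mower 2 alone: 125/4 hours.

125/4 hours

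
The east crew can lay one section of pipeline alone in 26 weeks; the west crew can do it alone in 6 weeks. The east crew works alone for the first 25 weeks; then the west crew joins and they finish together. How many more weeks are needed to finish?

In 25 weeks the east crew does 25/26 of the job, leaving 1/26.
The east crew and the west crew together work at 8/39 per week, so finishing takes 1/26 ÷ 8/39 = 3/16 weeks.

3/16 weeks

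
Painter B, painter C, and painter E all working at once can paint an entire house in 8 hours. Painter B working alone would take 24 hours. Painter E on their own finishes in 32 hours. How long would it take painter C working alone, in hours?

Combined rate is 1/8 per hour.
Known contribution: 1/24 + 1/32 = (4 + 3)/96 = 7/96 per hour.
So painter C's rate is 1/8 − 7/96 = 5/96, meaning 96/5 hours alone.

96/5 hours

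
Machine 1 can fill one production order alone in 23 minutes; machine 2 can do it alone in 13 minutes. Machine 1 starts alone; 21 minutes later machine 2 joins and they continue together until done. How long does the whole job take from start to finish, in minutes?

In 21 minutes machine 1 does 21/23 of the job, leaving 2/23.
Machine 1 and machine 2 together work at 36/299 per minute, so finishing takes 2/23 ÷ 36/299 = 13/18 minutes.
Total time = 21 + 13/18 = 391/18 minutes.

391/18 minutes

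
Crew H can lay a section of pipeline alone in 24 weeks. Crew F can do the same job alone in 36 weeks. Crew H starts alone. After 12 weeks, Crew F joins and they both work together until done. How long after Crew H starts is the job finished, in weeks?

In the first 12 weeks Crew H alone does 12/24 = 1/2 of the job, leaving 1/2.
Once everyone is working, combined rate: 1/24 + 1/36 = (3 + 2)/72 = 5/72 per week.
Remaining 1/2 at 5/72 per week takes 36/5 weeks.
Total from the start = 12 + 36/5 = 96/5 weeks.

96/5 weeks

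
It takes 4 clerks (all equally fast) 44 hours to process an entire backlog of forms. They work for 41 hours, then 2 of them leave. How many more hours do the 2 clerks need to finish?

6 hours

One clerk does 1/176 of the job per hour.
After 41 hours with 4 clerks, 41/44 is done (3/44 left).
With 2 clerks the rate is 2/176 = 1/88, so the rest takes 3/44 ÷ 1/88 = 6 hours.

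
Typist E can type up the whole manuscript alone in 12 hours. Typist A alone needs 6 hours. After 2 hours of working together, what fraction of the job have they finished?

1/2

Combined rate: 1/12 + 1/6 = (1 + 2)/12 = 3/12 = 1/4 per hour.
In 2 hours they complete 2·1/4 = 1/2 of the job.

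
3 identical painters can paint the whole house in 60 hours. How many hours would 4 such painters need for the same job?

45 hours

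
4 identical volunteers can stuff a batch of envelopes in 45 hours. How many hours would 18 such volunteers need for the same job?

10 hours

Total work is 4·45 = 180 volunteer-hours.
With 18 volunteers: 180/18 = 10 hours.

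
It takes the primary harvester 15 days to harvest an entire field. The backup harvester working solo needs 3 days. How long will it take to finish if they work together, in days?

Combined rate: 1/15 + 1/3 = (1 + 5)/15 = 6/15 = 2/5 per day.
Time = 1 ÷ (2/5) = 5/2 days.

5/2 days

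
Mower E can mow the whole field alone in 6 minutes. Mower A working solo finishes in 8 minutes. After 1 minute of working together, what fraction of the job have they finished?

7/24

Combined rate: 1/6 + 1/8 = (4 + 3)/24 = 7/24 per minute.
In 1 minute they complete 1·7/24 = 7/24 of the job.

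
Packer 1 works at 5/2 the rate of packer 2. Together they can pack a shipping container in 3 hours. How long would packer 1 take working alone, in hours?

Let packer 2's rate be r; then packer 1's rate is (5/2)r, so together (5/2 + 1)r = (7/2)r = 1/3.
Thus r = 2/21 per hour.
Packer 2 alone: 21/2 hours; packer 1 alone: 21/5 hours.

21/5 hours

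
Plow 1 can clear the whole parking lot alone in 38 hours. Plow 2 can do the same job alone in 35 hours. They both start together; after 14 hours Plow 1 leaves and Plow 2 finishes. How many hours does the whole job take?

In the first 14 hours the combined rate is 73/1330, so 73/95 of the job is done, leaving 22/95.
After Plow 1 leaves the rate is 1/35 per hour; the remaining 22/95 takes 154/19 hours.
Total = 14 + 154/19 = 420/19 hours.

420/19 hours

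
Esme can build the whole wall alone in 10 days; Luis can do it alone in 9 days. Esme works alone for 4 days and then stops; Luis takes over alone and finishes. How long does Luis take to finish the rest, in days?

In 4 days Esme does 4/10 = 2/5 of the job, leaving 3/5.
Luis works at 1/9 per day, so finishing takes 3/5 ÷ 1/9 = 27/5 days.

27/5 days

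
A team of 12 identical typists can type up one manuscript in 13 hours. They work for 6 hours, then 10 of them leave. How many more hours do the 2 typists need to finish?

One typist does 1/156 of the job per hour.
After 6 hours with 12 typists, 6/13 is done (7/13 left).
With 2 typists the rate is 2/156 = 1/78, so the rest takes 7/13 ÷ 1/78 = 42 hours.

42 hours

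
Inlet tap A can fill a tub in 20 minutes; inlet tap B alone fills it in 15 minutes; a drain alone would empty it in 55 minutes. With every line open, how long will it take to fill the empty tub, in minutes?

Net rate = 1/20 + 1/15 − 1/55 = (33 + 44 − 12)/660 = 65/660 = 13/132 per minute.
Filling time = 1 ÷ (13/132) = 132/13 minutes.

132/13 minutes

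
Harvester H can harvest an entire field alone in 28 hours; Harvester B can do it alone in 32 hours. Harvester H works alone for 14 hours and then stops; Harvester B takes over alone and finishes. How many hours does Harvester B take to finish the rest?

16 hours

In 14 hours Harvester H does 14/28 = 1/2 of the job, leaving 1/2.
Harvester B works at 1/32 per hour, so finishing takes 1/2 ÷ 1/32 = 16 hours.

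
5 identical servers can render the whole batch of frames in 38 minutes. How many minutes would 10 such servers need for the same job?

Total work is 5·38 = 190 server-minutes.
With 10 servers: 190/10 = 19 minutes.

19 minutes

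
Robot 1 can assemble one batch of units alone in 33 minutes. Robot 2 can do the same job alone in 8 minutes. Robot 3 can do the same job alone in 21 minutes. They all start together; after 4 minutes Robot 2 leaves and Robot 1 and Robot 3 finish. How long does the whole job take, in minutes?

77/12 minutes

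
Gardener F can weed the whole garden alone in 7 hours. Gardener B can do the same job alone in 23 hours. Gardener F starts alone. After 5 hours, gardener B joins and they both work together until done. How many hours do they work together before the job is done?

23/15 hours

In the first 5 hours gardener F alone does 5/7 of the job, leaving 2/7.
Once everyone is working, combined rate: 1/7 + 1/23 = (23 + 7)/161 = 30/161 per hour.
Remaining 2/7 at 30/161 per hour takes 23/15 hours.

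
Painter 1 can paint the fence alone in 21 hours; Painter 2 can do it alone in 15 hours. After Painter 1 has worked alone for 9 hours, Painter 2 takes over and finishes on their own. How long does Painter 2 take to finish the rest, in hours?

60/7 hours

In 9 hours Painter 1 does 9/21 = 3/7 of the job, leaving 4/7.
Painter 2 works at 1/15 per hour, so finishing takes 4/7 ÷ 1/15 = 60/7 hours.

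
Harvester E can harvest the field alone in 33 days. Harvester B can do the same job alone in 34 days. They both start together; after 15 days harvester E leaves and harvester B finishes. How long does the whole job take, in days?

In the first 15 days the combined rate is 67/1122, so 335/374 of the job is done, leaving 39/374.
After harvester E leaves the rate is 1/34 per day; the remaining 39/374 takes 39/11 days.
Total = 15 + 39/11 = 204/11 days.

204/11 days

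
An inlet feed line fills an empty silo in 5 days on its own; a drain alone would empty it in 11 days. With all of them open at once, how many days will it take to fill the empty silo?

55/6 days

Net rate = 1/5 − 1/11 = (11 − 5)/55 = 6/55 per day.
Filling time = 1 ÷ (6/55) = 55/6 days.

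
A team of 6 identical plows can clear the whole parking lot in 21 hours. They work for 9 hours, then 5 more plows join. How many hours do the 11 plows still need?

One plow does 1/126 of the job per hour.
After 9 hours with 6 plows, 3/7 is done (4/7 left).
With 11 plows the rate is 11/126, so the rest takes 4/7 ÷ 11/126 = 72/11 hours.

72/11 hours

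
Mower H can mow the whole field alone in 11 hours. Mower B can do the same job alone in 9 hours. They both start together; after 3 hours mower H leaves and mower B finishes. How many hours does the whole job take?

72/11 hours

In the first 3 hours the combined rate is 20/99, so 20/33 of the job is done, leaving 13/33.
After mower H leaves the rate is 1/9 per hour; the remaining 13/33 takes 39/11 hours.
Total = 3 + 39/11 = 72/11 hours.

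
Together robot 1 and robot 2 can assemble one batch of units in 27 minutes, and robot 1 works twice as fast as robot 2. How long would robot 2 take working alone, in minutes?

Let robot 2's rate be r; then robot 1's rate is 2r, so together (2 + 1)r = 3r = 1/27.
Thus r = 1/81 per minute.
Robot 2 alone: 81 minutes; robot 1 alone: 81/2 minutes.

81 minutes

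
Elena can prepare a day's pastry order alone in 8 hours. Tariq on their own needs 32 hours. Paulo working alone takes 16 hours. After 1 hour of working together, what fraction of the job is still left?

Combined rate: 1/8 + 1/32 + 1/16 = (4 + 1 + 2)/32 = 7/32 per hour.
In 1 hour they complete 1·7/32 = 7/32 of the job.
So 25/32 remains.

25/32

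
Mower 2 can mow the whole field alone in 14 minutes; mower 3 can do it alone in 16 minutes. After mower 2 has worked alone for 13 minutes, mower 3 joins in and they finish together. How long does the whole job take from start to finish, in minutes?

203/15 minutes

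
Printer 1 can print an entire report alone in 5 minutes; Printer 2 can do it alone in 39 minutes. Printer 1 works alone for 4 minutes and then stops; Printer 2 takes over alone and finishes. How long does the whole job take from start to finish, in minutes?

In 4 minutes Printer 1 does 4/5 of the job, leaving 1/5.
Printer 2 works at 1/39 per minute, so finishing takes 1/5 ÷ 1/39 = 39/5 minutes.
Total time = 4 + 39/5 = 59/5 minutes.

59/5 minutes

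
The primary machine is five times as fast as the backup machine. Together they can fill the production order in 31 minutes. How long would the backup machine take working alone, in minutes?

Let the backup machine's rate be r; then the primary machine's rate is 5r, so together (5 + 1)r = 6r = 1/31.
Thus r = 1/186 per minute.
The backup machine alone: 186 minutes; the primary machine alone: 186/5 minutes.

186 minutes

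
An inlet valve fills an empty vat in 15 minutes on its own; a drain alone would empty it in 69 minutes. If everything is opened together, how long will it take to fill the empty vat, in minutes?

Net rate = 1/15 − 1/69 = (23 − 5)/345 = 18/345 = 6/115 per minute.
Filling time = 1 ÷ (6/115) = 115/6 minutes.

115/6 minutes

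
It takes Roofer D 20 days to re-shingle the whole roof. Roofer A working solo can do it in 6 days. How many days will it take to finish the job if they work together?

60/13 days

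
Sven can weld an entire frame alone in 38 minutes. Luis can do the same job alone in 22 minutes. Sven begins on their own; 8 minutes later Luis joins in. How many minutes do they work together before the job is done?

In the first 8 minutes Sven alone does 8/38 = 4/19 of the job, leaving 15/19.
Once everyone is working, combined rate: 1/38 + 1/22 = (11 + 19)/418 = 30/418 = 15/209 per minute.
Remaining 15/19 at 15/209 per minute takes 11 minutes.

11 minutes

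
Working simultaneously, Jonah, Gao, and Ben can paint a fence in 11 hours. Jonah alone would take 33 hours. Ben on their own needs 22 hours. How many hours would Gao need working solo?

Combined rate is 1/11 per hour.
Known contribution: 1/33 + 1/22 = (2 + 3)/66 = 5/66 per hour.
So Gao's rate is 1/11 − 5/66 = 1/66, meaning 66 hours alone.

66 hours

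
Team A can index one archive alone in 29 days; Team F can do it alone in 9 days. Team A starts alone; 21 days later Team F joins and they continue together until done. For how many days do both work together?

36/19 days

In 21 days Team A does 21/29 of the job, leaving 8/29.
Team A and Team F together work at 38/261 per day, so finishing takes 8/29 ÷ 38/261 = 36/19 days.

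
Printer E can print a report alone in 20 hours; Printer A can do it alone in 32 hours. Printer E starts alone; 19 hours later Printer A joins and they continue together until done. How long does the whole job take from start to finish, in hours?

In 19 hours Printer E does 19/20 of the job, leaving 1/20.
Printer E and Printer A together work at 13/160 per hour, so finishing takes 1/20 ÷ 13/160 = 8/13 hours.
Total time = 19 + 8/13 = 255/13 hours.

255/13 hours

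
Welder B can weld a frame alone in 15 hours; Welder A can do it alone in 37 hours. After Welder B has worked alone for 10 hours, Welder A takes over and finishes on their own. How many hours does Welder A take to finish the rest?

37/3 hours

In 10 hours Welder B does 10/15 = 2/3 of the job, leaving 1/3.
Welder A works at 1/37 per hour, so finishing takes 1/3 ÷ 1/37 = 37/3 hours.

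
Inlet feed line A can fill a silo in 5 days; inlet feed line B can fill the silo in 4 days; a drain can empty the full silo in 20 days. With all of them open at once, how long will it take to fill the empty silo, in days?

5/2 days

Net rate = 1/5 + 1/4 − 1/20 = (4 + 5 − 1)/20 = 8/20 = 2/5 per day.
Filling time = 1 ÷ (2/5) = 5/2 days.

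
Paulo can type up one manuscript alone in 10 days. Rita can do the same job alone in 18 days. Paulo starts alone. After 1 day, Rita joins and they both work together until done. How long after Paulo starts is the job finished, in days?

In the first 1 day Paulo alone does 1/10 of the job, leaving 9/10.
Once everyone is working, combined rate: 1/10 + 1/18 = (9 + 5)/90 = 14/90 = 7/45 per day.
Remaining 9/10 at 7/45 per day takes 81/14 days.
Total from the start = 1 + 81/14 = 95/14 days.

95/14 days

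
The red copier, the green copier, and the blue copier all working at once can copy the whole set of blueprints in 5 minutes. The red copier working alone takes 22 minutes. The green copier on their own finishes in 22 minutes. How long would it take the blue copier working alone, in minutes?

55/6 minutes

Combined rate is 1/5 per minute.
Known contribution: 1/22 + 1/22 = (1 + 1)/22 = 2/22 = 1/11 per minute.
So the blue copier's rate is 1/5 − 1/11 = 6/55, meaning 55/6 minutes alone.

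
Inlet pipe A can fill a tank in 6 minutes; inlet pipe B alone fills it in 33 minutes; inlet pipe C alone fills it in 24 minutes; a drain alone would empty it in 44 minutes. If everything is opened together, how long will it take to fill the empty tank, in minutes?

Net rate = 1/6 + 1/33 + 1/24 − 1/44 = (44 + 8 + 11 − 6)/264 = 57/264 = 19/88 per minute.
Filling time = 1 ÷ (19/88) = 88/19 minutes.

88/19 minutes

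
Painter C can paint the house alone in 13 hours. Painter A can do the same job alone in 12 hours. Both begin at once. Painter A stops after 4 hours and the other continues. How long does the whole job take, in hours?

26/3 hours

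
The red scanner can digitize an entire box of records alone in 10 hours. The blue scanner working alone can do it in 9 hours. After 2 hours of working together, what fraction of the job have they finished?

Combined rate: 1/10 + 1/9 = (9 + 10)/90 = 19/90 per hour.
In 2 hours they complete 2·19/90 = 19/45 of the job.

19/45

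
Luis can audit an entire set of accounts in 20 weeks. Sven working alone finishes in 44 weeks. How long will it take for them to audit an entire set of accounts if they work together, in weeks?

55/4 weeks

Combined rate: 1/20 + 1/44 = (11 + 5)/220 = 16/220 = 4/55 per week.
Time = 1 ÷ (4/55) = 55/4 weeks.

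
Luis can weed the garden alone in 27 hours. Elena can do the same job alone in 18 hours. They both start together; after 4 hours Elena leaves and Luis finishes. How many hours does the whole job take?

21 hours

In the first 4 hours the combined rate is 5/54, so 10/27 of the job is done, leaving 17/27.
After Elena leaves the rate is 1/27 per hour; the remaining 17/27 takes 17 hours.
Total = 4 + 17 = 21 hours.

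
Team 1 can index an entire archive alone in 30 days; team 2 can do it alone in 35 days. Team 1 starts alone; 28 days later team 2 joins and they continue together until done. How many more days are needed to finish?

In 28 days team 1 does 28/30 = 14/15 of the job, leaving 1/15.
Team 1 and team 2 together work at 13/210 per day, so finishing takes 1/15 ÷ 13/210 = 14/13 days.

14/13 days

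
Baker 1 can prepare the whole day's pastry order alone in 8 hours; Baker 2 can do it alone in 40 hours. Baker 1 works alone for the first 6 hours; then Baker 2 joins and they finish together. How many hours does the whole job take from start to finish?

In 6 hours Baker 1 does 6/8 = 3/4 of the job, leaving 1/4.
Baker 1 and Baker 2 together work at 3/20 per hour, so finishing takes 1/4 ÷ 3/20 = 5/3 hours.
Total time = 6 + 5/3 = 23/3 hours.

23/3 hours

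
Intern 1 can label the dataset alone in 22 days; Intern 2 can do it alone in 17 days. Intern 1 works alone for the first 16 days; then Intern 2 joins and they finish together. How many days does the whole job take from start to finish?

242/13 days

In 16 days Intern 1 does 16/22 = 8/11 of the job, leaving 3/11.
Intern 1 and Intern 2 together work at 39/374 per day, so finishing takes 3/11 ÷ 39/374 = 34/13 days.
Total time = 16 + 34/13 = 242/13 days.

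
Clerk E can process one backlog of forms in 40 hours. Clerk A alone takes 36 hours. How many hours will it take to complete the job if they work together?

360/19 hours

Combined rate: 1/40 + 1/36 = (9 + 10)/360 = 19/360 per hour.
Time = 1 ÷ (19/360) = 360/19 hours.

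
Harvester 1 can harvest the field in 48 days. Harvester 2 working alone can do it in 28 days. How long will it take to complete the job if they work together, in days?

336/19 days

Combined rate: 1/48 + 1/28 = (7 + 12)/336 = 19/336 per day.
Time = 1 ÷ (19/336) = 336/19 days.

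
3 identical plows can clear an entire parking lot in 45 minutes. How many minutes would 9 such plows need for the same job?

Total work is 3·45 = 135 plow-minutes.
With 9 plows: 135/9 = 15 minutes.

15 minutes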